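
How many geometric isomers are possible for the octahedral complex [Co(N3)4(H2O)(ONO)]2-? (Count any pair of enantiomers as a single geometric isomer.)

2

The six octahedral sites form three mutually perpendicular trans pairs.
The distinct arrangements are (2 in all): H2O and ONO mutually cis; H2O and ONO mutually trans.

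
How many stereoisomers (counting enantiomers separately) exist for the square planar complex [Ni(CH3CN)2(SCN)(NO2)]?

In a square planar complex each vertex has one trans partner and two cis neighbours.
Systematic placement gives 2 geometric isomers: CH3CN cis; CH3CN trans.
Each arrangement has an internal mirror plane or centre of symmetry, so none is chiral.

2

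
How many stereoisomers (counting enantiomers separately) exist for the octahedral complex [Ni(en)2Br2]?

In an octahedral complex each vertex has one trans partner and four cis neighbours.
Each en is bidentate and must span two cis positions.
Working through the distinct placements yields 2 geometric isomers: Br trans; Br cis (chiral).
One of these lacks any improper symmetry element and so occurs as an enantiomeric pair, giving 2 + 1 = 3 stereoisomers in total.

3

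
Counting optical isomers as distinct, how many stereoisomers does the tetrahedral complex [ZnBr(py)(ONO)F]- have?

2

Only one geometric arrangement is possible; it has no improper symmetry element, so it exists as a pair of enantiomers (2 stereoisomers).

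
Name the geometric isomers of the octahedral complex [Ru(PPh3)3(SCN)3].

An octahedron has six vertices in three trans pairs; every non-trans pair is cis.
There are 2 geometric isomers: PPh3 mer; PPh3 fac.

fac and mer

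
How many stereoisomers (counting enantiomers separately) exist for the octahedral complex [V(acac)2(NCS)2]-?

3

The six octahedral sites form three mutually perpendicular trans pairs.
Each acac is bidentate and must span two cis positions.
The distinct arrangements are (2 in all): NCS trans; NCS cis (chiral).
One of these lacks any improper symmetry element and so occurs as an enantiomeric pair, giving 2 + 1 = 3 stereoisomers in total.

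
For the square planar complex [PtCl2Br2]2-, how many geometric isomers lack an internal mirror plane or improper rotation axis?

0

A square has two trans pairs of vertices; adjacent vertices are cis.
There are 2 geometric isomers: Cl cis; Cl trans.
Each arrangement has an internal mirror plane or centre of symmetry, so none is chiral.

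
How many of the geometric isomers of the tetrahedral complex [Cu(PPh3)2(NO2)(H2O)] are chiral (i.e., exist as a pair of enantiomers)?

0

All four vertices of a tetrahedron are equivalent and mutually adjacent, so cis/trans isomerism cannot arise.
Only one geometric arrangement is possible.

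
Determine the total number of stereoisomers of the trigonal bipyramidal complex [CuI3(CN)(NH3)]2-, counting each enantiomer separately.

4

A trigonal bipyramid has two axial and three equatorial sites, which are chemically inequivalent.
The distinct arrangements are (4 in all): CN axial, NH3 equatorial; CN axial, NH3 axial; CN equatorial, NH3 equatorial; CN equatorial, NH3 axial.
Each arrangement has an internal mirror plane or centre of symmetry, so none is chiral.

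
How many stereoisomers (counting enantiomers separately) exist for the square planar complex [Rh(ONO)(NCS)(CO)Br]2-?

In a square planar complex each vertex has one trans partner and two cis neighbours.
The distinct arrangements are (3 in all): (Br/NCS trans, CO/ONO trans); (Br/ONO trans, CO/NCS trans); (Br/CO trans, NCS/ONO trans).
Each arrangement has an internal mirror plane or centre of symmetry, so none is chiral.

3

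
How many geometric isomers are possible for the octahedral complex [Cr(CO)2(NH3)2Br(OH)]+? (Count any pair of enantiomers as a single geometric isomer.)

In an octahedral complex each vertex has one trans partner and four cis neighbours.
There are 6 geometric isomers: CO cis, NH3 cis (3 arrangements, 2 chiral); CO cis, NH3 trans; CO trans, NH3 cis; CO trans, NH3 trans.

6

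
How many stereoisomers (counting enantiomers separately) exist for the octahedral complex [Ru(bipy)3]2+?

In an octahedral complex each vertex has one trans partner and four cis neighbours.
Each bipy is bidentate and must span two cis positions.
Only one geometric arrangement is possible; it has no improper symmetry element, so it exists as a pair of enantiomers (2 stereoisomers).

2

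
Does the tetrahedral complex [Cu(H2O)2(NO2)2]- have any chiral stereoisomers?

no

In a tetrahedral complex all four positions are equivalent and every pair of ligands is adjacent — there is no cis/trans distinction.
Only one geometric arrangement is possible.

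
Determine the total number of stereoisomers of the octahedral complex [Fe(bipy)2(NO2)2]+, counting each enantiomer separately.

3

The six octahedral sites form three mutually perpendicular trans pairs.
Each bipy is bidentate and must span two cis positions.
Systematic placement gives 2 geometric isomers: NO2 trans; NO2 cis (chiral).
One of these lacks any improper symmetry element and so occurs as an enantiomeric pair, giving 2 + 1 = 3 stereoisomers in total.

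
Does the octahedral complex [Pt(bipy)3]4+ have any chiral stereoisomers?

The six octahedral sites form three mutually perpendicular trans pairs.
Each bipy is bidentate and must span two cis positions.
Only one geometric arrangement is possible; it has no improper symmetry element, so it exists as a pair of enantiomers (2 stereoisomers).

yes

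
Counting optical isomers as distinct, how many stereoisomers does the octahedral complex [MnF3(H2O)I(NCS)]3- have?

5

The distinct arrangements are (4 in all): F mer (3 arrangements); F fac (chiral).
One of these lacks any improper symmetry element and so occurs as an enantiomeric pair, giving 4 + 1 = 5 stereoisomers in total.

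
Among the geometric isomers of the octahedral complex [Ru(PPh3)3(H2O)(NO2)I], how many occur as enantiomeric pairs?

The six octahedral sites form three mutually perpendicular trans pairs.
There are 4 geometric isomers: PPh3 mer (3 arrangements); PPh3 fac (chiral).
One of these lacks any improper symmetry element and so occurs as an enantiomeric pair, giving 4 + 1 = 5 stereoisomers in total.

1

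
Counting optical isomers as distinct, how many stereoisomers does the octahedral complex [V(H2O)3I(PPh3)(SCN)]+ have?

5

In an octahedral complex each vertex has one trans partner and four cis neighbours.
The distinct arrangements are (4 in all): H2O mer (3 arrangements); H2O fac (chiral).
One of these lacks any improper symmetry element and so occurs as an enantiomeric pair, giving 4 + 1 = 5 stereoisomers in total.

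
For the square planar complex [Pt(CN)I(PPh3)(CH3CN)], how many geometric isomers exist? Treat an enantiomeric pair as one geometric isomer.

In a square planar complex each vertex has one trans partner and two cis neighbours.
The distinct arrangements are (3 in all): (CH3CN/I trans, CN/PPh3 trans); (CH3CN/PPh3 trans, CN/I trans); (CH3CN/CN trans, I/PPh3 trans).

3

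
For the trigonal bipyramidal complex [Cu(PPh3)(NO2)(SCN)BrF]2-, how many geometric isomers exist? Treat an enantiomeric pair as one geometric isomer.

In a trigonal bipyramid the two axial positions differ from the three equatorial ones.
Exhaustive case analysis gives 10 geometric isomers.

10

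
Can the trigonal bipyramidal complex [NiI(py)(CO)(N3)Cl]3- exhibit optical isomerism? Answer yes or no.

In a trigonal bipyramid the two axial positions differ from the three equatorial ones.
Exhaustive case analysis gives 10 geometric isomers.
Of these, 10 lack any improper symmetry element and so occur as enantiomeric pairs, giving 10 + 10 = 20 stereoisomers in total.

yes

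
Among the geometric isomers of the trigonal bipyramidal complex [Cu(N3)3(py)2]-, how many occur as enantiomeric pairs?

In a trigonal bipyramid the two axial positions differ from the three equatorial ones.
There are 3 geometric isomers: py both equatorial; py one axial, one equatorial; py both axial.
Each arrangement has an internal mirror plane or centre of symmetry, so none is chiral.

0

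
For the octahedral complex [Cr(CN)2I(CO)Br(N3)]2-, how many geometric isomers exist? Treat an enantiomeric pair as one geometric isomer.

9

In an octahedral complex each vertex has one trans partner and four cis neighbours.
Systematic enumeration (placing each ligand type in turn and discarding arrangements equivalent by rotation or reflection) gives 9 geometric isomers.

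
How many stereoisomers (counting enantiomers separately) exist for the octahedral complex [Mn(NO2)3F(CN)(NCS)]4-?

5

There are 4 geometric isomers: NO2 mer (3 arrangements); NO2 fac (chiral).
One of these lacks any improper symmetry element and so occurs as an enantiomeric pair, giving 4 + 1 = 5 stereoisomers in total.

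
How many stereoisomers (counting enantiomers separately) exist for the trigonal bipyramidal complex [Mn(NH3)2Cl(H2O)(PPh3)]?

In a trigonal bipyramid the two axial positions differ from the three equatorial ones.
Systematic enumeration (placing each ligand type in turn and discarding arrangements equivalent by rotation or reflection) gives 7 geometric isomers.
Of these, 3 lack any improper symmetry element and so occur as enantiomeric pairs, giving 7 + 3 = 10 stereoisomers in total.

10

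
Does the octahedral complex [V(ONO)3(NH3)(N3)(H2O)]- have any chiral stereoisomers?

Working through the distinct placements yields 4 geometric isomers: ONO mer (3 arrangements); ONO fac (chiral).
One of these lacks any improper symmetry element and so occurs as an enantiomeric pair, giving 4 + 1 = 5 stereoisomers in total.

yes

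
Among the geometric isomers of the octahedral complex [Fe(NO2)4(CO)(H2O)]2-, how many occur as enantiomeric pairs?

An octahedron has six vertices in three trans pairs; every non-trans pair is cis.
Systematic placement gives 2 geometric isomers: CO and H2O mutually trans; CO and H2O mutually cis.
Each arrangement has an internal mirror plane or centre of symmetry, so none is chiral.

0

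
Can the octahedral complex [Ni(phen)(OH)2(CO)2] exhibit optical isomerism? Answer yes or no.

The six octahedral sites form three mutually perpendicular trans pairs.
Each phen is bidentate and must span two cis positions.
The distinct arrangements are (3 in all): OH cis, CO trans; OH cis, CO cis (chiral); OH trans, CO cis.
One of these lacks any improper symmetry element and so occurs as an enantiomeric pair, giving 3 + 1 = 4 stereoisomers in total.

yes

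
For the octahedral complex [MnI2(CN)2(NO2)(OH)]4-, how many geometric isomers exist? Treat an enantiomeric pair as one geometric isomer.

Working through the distinct placements yields 6 geometric isomers: I trans, CN trans; I cis, CN trans; I cis, CN cis (3 arrangements, 2 chiral); I trans, CN cis.

6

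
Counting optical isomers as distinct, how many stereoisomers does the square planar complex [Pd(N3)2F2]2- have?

2

In a square planar complex each vertex has one trans partner and two cis neighbours.
There are 2 geometric isomers: N3 cis; N3 trans.
Each arrangement has an internal mirror plane or centre of symmetry, so none is chiral.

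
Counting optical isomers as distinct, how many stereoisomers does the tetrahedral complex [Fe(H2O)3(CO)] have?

1

In a tetrahedral complex all four positions are equivalent and every pair of ligands is adjacent — there is no cis/trans distinction.
Only one geometric arrangement is possible.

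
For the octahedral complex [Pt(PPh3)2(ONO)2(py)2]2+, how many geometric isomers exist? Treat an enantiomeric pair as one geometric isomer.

The six octahedral sites form three mutually perpendicular trans pairs.
Working through the distinct placements yields 5 geometric isomers: PPh3 trans, ONO trans, py trans; PPh3 cis, ONO trans, py cis; PPh3 cis, ONO cis, py trans; PPh3 cis, ONO cis, py cis (chiral); PPh3 trans, ONO cis, py cis.

5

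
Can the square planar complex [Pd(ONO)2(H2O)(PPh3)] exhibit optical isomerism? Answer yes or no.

Systematic placement gives 2 geometric isomers: ONO cis; ONO trans.
Each arrangement has an internal mirror plane or centre of symmetry, so none is chiral.

no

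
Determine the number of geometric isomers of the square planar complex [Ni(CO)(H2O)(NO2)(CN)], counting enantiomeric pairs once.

3

A square has two trans pairs of vertices; adjacent vertices are cis.
There are 3 geometric isomers: (CN/H2O trans, CO/NO2 trans); (CN/NO2 trans, CO/H2O trans); (CN/CO trans, H2O/NO2 trans).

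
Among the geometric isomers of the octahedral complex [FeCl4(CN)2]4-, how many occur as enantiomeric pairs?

The six octahedral sites form three mutually perpendicular trans pairs.
There are 2 geometric isomers: CN trans; CN cis.
Each arrangement has an internal mirror plane or centre of symmetry, so none is chiral.

0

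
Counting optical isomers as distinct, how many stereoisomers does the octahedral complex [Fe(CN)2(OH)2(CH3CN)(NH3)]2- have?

8

Systematic placement gives 6 geometric isomers: CN cis, OH trans; CN cis, OH cis (3 arrangements, 2 chiral); CN trans, OH trans; CN trans, OH cis.
Of these, 2 lack any improper symmetry element and so occur as enantiomeric pairs, giving 6 + 2 = 8 stereoisomers in total.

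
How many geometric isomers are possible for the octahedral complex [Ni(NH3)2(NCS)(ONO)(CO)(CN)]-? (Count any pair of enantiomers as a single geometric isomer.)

The six octahedral sites form three mutually perpendicular trans pairs.
Systematic enumeration (placing each ligand type in turn and discarding arrangements equivalent by rotation or reflection) gives 9 geometric isomers.

9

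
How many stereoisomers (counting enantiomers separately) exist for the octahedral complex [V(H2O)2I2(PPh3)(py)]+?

In an octahedral complex each vertex has one trans partner and four cis neighbours.
Working through the distinct placements yields 6 geometric isomers: H2O trans, I trans; H2O trans, I cis; H2O cis, I cis (3 arrangements, 2 chiral); H2O cis, I trans.
Of these, 2 lack any improper symmetry element and so occur as enantiomeric pairs, giving 6 + 2 = 8 stereoisomers in total.

8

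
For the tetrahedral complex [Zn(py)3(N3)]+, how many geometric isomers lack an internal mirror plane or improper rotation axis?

0

In a tetrahedral complex all four positions are equivalent and every pair of ligands is adjacent — there is no cis/trans distinction.
Only one geometric arrangement is possible.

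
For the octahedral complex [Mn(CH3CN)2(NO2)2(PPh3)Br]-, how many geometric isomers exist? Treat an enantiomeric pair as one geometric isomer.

6

There are 6 geometric isomers: CH3CN cis, NO2 cis (3 arrangements, 2 chiral); CH3CN cis, NO2 trans; CH3CN trans, NO2 cis; CH3CN trans, NO2 trans.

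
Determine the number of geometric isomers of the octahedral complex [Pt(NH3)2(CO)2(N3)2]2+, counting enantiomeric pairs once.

5

The six octahedral sites form three mutually perpendicular trans pairs.
The distinct arrangements are (5 in all): NH3 trans, CO trans, N3 trans; NH3 cis, CO trans, N3 cis; NH3 trans, CO cis, N3 cis; NH3 cis, CO cis, N3 cis (chiral); NH3 cis, CO cis, N3 trans.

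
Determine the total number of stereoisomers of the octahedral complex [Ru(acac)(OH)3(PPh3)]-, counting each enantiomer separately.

2

The six octahedral sites form three mutually perpendicular trans pairs.
Each acac is bidentate and must span two cis positions.
Working through the distinct placements yields 2 geometric isomers: OH mer; OH fac.
Each arrangement has an internal mirror plane or centre of symmetry, so none is chiral.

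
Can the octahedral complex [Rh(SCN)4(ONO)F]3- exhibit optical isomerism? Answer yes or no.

The six octahedral sites form three mutually perpendicular trans pairs.
Working through the distinct placements yields 2 geometric isomers: ONO and F mutually trans; ONO and F mutually cis.
Each arrangement has an internal mirror plane or centre of symmetry, so none is chiral.

no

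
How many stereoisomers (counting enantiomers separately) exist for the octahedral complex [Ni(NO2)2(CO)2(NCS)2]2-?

6

The distinct arrangements are (5 in all): NO2 trans, CO trans, NCS trans; NO2 cis, CO trans, NCS cis; NO2 trans, CO cis, NCS cis; NO2 cis, CO cis, NCS cis (chiral); NO2 cis, CO cis, NCS trans.
One of these lacks any improper symmetry element and so occurs as an enantiomeric pair, giving 5 + 1 = 6 stereoisomers in total.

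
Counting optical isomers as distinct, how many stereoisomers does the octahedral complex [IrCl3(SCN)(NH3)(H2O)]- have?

The six octahedral sites form three mutually perpendicular trans pairs.
Systematic placement gives 4 geometric isomers: Cl mer (3 arrangements); Cl fac (chiral).
One of these lacks any improper symmetry element and so occurs as an enantiomeric pair, giving 4 + 1 = 5 stereoisomers in total.

5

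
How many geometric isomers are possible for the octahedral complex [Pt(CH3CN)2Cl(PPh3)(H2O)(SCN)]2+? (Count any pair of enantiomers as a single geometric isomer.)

Placing the ligands in turn and identifying arrangements related by rotation or reflection leaves 9 distinct geometric isomers.

9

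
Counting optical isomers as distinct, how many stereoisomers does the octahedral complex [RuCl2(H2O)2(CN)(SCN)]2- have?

There are 6 geometric isomers: Cl cis, H2O cis (3 arrangements, 2 chiral); Cl cis, H2O trans; Cl trans, H2O cis; Cl trans, H2O trans.
Of these, 2 lack any improper symmetry element and so occur as enantiomeric pairs, giving 6 + 2 = 8 stereoisomers in total.

8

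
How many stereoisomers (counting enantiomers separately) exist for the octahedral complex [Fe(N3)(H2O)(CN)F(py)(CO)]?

In an octahedral complex each vertex has one trans partner and four cis neighbours.
Systematic enumeration (placing each ligand type in turn and discarding arrangements equivalent by rotation or reflection) gives 15 geometric isomers.
Of these, 15 lack any improper symmetry element and so occur as enantiomeric pairs, giving 15 + 15 = 30 stereoisomers in total.

30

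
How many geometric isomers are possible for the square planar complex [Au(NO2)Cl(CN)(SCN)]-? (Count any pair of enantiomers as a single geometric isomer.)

3

In a square planar complex each vertex has one trans partner and two cis neighbours.
There are 3 geometric isomers: (CN/NO2 trans, Cl/SCN trans); (CN/SCN trans, Cl/NO2 trans); (CN/Cl trans, NO2/SCN trans).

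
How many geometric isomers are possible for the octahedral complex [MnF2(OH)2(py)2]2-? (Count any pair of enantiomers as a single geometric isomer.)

An octahedron has six vertices in three trans pairs; every non-trans pair is cis.
The distinct arrangements are (5 in all): F trans, OH trans, py trans; F trans, OH cis, py cis; F cis, OH cis, py trans; F cis, OH cis, py cis (chiral); F cis, OH trans, py cis.

5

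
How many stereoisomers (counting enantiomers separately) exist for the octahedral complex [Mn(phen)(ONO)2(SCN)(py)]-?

Each phen is bidentate and must span two cis positions.
Working through the distinct placements yields 4 geometric isomers: ONO trans; ONO cis (3 arrangements, 2 chiral).
Of these, 2 lack any improper symmetry element and so occur as enantiomeric pairs, giving 4 + 2 = 6 stereoisomers in total.

6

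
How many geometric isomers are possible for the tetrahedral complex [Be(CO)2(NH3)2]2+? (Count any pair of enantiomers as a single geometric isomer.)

All four vertices of a tetrahedron are equivalent and mutually adjacent, so cis/trans isomerism cannot arise.
Only one geometric arrangement is possible.

1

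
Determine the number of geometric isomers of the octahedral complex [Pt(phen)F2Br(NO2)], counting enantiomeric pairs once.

4

The six octahedral sites form three mutually perpendicular trans pairs.
Each phen is bidentate and must span two cis positions.
Systematic placement gives 4 geometric isomers: F cis (3 arrangements, 2 chiral); F trans.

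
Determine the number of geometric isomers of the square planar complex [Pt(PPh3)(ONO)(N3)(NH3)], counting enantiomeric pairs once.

The distinct arrangements are (3 in all): (N3/ONO trans, NH3/PPh3 trans); (N3/PPh3 trans, NH3/ONO trans); (N3/NH3 trans, ONO/PPh3 trans).

3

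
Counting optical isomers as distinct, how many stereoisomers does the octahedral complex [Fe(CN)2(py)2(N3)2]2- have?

The six octahedral sites form three mutually perpendicular trans pairs.
The distinct arrangements are (5 in all): CN trans, py trans, N3 trans; CN trans, py cis, N3 cis; CN cis, py trans, N3 cis; CN cis, py cis, N3 cis (chiral); CN cis, py cis, N3 trans.
One of these lacks any improper symmetry element and so occurs as an enantiomeric pair, giving 5 + 1 = 6 stereoisomers in total.

6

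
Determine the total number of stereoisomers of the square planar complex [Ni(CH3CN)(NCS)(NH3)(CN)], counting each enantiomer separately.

3

A square has two trans pairs of vertices; adjacent vertices are cis.
Working through the distinct placements yields 3 geometric isomers: (CH3CN/NCS trans, CN/NH3 trans); (CH3CN/NH3 trans, CN/NCS trans); (CH3CN/CN trans, NCS/NH3 trans).
Each arrangement has an internal mirror plane or centre of symmetry, so none is chiral.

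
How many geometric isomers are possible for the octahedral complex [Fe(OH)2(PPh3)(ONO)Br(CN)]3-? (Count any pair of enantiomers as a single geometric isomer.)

9

An octahedron has six vertices in three trans pairs; every non-trans pair is cis.
Systematic enumeration (placing each ligand type in turn and discarding arrangements equivalent by rotation or reflection) gives 9 geometric isomers.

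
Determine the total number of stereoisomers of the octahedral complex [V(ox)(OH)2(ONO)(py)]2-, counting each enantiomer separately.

6

An octahedron has six vertices in three trans pairs; every non-trans pair is cis.
Each ox is bidentate and must span two cis positions.
The distinct arrangements are (4 in all): OH trans; OH cis (3 arrangements, 2 chiral).
Of these, 2 lack any improper symmetry element and so occur as enantiomeric pairs, giving 4 + 2 = 6 stereoisomers in total.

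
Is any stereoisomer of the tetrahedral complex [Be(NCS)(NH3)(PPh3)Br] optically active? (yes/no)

All four vertices of a tetrahedron are equivalent and mutually adjacent, so cis/trans isomerism cannot arise.
Only one geometric arrangement is possible; it has no improper symmetry element, so it exists as a pair of enantiomers (2 stereoisomers).

yes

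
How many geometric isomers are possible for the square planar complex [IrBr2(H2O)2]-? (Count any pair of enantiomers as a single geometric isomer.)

In a square planar complex each vertex has one trans partner and two cis neighbours.
Working through the distinct placements yields 2 geometric isomers: Br cis; Br trans.

2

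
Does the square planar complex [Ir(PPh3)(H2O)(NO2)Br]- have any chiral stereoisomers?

no

The distinct arrangements are (3 in all): (Br/NO2 trans, H2O/PPh3 trans); (Br/PPh3 trans, H2O/NO2 trans); (Br/H2O trans, NO2/PPh3 trans).
Each arrangement has an internal mirror plane or centre of symmetry, so none is chiral.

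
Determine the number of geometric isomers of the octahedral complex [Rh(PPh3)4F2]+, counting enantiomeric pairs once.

2

There are 2 geometric isomers: F trans; F cis.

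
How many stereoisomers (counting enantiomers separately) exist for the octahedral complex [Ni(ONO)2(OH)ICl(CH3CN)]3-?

15

The six octahedral sites form three mutually perpendicular trans pairs.
Systematic enumeration (placing each ligand type in turn and discarding arrangements equivalent by rotation or reflection) gives 9 geometric isomers.
Of these, 6 lack any improper symmetry element and so occur as enantiomeric pairs, giving 9 + 6 = 15 stereoisomers in total.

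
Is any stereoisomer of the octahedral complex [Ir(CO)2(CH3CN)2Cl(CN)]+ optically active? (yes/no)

There are 6 geometric isomers: CO cis, CH3CN trans; CO trans, CH3CN trans; CO cis, CH3CN cis (3 arrangements, 2 chiral); CO trans, CH3CN cis.
Of these, 2 lack any improper symmetry element and so occur as enantiomeric pairs, giving 6 + 2 = 8 stereoisomers in total.

yes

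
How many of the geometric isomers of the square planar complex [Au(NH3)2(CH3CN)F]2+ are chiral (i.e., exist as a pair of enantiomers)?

0

A square has two trans pairs of vertices; adjacent vertices are cis.
Working through the distinct placements yields 2 geometric isomers: NH3 cis; NH3 trans.
Each arrangement has an internal mirror plane or centre of symmetry, so none is chiral.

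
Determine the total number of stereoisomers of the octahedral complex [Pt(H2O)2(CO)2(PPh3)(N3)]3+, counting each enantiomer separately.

8

The six octahedral sites form three mutually perpendicular trans pairs.
Systematic placement gives 6 geometric isomers: H2O trans, CO trans; H2O cis, CO trans; H2O cis, CO cis (3 arrangements, 2 chiral); H2O trans, CO cis.
Of these, 2 lack any improper symmetry element and so occur as enantiomeric pairs, giving 6 + 2 = 8 stereoisomers in total.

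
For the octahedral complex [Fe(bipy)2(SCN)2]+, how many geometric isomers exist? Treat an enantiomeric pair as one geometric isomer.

2

The six octahedral sites form three mutually perpendicular trans pairs.
Each bipy is bidentate and must span two cis positions.
There are 2 geometric isomers: SCN trans; SCN cis (chiral).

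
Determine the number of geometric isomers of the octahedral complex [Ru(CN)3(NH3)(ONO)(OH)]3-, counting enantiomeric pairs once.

4

The six octahedral sites form three mutually perpendicular trans pairs.
There are 4 geometric isomers: CN mer (3 arrangements); CN fac (chiral).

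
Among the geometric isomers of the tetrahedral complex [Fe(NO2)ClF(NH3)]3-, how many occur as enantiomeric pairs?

In a tetrahedral complex all four positions are equivalent and every pair of ligands is adjacent — there is no cis/trans distinction.
Only one geometric arrangement is possible; it has no improper symmetry element, so it exists as a pair of enantiomers (2 stereoisomers).

1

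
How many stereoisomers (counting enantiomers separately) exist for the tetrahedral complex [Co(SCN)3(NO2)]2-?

1

All four vertices of a tetrahedron are equivalent and mutually adjacent, so cis/trans isomerism cannot arise.
Only one geometric arrangement is possible.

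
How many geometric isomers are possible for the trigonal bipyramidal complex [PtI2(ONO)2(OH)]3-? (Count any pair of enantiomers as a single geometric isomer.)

5

In a trigonal bipyramid the two axial positions differ from the three equatorial ones.
Systematic enumeration (placing each ligand type in turn and discarding arrangements equivalent by rotation or reflection) gives 5 geometric isomers.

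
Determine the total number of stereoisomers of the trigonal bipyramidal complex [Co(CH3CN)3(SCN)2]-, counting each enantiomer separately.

In a trigonal bipyramid the two axial positions differ from the three equatorial ones.
The distinct arrangements are (3 in all): SCN both equatorial; SCN one axial, one equatorial; SCN both axial.
Each arrangement has an internal mirror plane or centre of symmetry, so none is chiral.

3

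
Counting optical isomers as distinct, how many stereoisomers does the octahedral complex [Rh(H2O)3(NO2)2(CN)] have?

An octahedron has six vertices in three trans pairs; every non-trans pair is cis.
The distinct arrangements are (3 in all): H2O mer, NO2 trans; H2O fac, NO2 cis; H2O mer, NO2 cis.
Each arrangement has an internal mirror plane or centre of symmetry, so none is chiral.

3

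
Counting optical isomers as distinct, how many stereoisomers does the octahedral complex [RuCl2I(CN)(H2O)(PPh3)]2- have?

15

Systematic enumeration (placing each ligand type in turn and discarding arrangements equivalent by rotation or reflection) gives 9 geometric isomers.
Of these, 6 lack any improper symmetry element and so occur as enantiomeric pairs, giving 9 + 6 = 15 stereoisomers in total.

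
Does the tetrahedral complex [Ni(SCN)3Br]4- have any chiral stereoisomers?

no

In a tetrahedral complex all four positions are equivalent and every pair of ligands is adjacent — there is no cis/trans distinction.
Only one geometric arrangement is possible.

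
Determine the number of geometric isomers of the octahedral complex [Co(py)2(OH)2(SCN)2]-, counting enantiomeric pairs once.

5

There are 5 geometric isomers: py trans, OH trans, SCN trans; py cis, OH trans, SCN cis; py trans, OH cis, SCN cis; py cis, OH cis, SCN cis (chiral); py cis, OH cis, SCN trans.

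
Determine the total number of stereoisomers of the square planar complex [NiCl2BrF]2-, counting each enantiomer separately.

2

A square has two trans pairs of vertices; adjacent vertices are cis.
Working through the distinct placements yields 2 geometric isomers: Cl cis; Cl trans.
Each arrangement has an internal mirror plane or centre of symmetry, so none is chiral.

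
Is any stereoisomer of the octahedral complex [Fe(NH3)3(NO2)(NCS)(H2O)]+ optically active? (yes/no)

yes

The distinct arrangements are (4 in all): NH3 mer (3 arrangements); NH3 fac (chiral).
One of these lacks any improper symmetry element and so occurs as an enantiomeric pair, giving 4 + 1 = 5 stereoisomers in total.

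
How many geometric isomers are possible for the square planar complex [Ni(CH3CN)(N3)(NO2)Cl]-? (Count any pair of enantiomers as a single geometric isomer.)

In a square planar complex each vertex has one trans partner and two cis neighbours.
The distinct arrangements are (3 in all): (CH3CN/N3 trans, Cl/NO2 trans); (CH3CN/NO2 trans, Cl/N3 trans); (CH3CN/Cl trans, N3/NO2 trans).

3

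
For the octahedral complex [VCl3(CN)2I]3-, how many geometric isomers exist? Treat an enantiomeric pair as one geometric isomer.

Working through the distinct placements yields 3 geometric isomers: Cl mer, CN trans; Cl fac, CN cis; Cl mer, CN cis.

3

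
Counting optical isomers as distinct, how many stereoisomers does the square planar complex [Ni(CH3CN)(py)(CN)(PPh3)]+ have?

3

Systematic placement gives 3 geometric isomers: (CH3CN/PPh3 trans, CN/py trans); (CH3CN/py trans, CN/PPh3 trans); (CH3CN/CN trans, PPh3/py trans).
Each arrangement has an internal mirror plane or centre of symmetry, so none is chiral.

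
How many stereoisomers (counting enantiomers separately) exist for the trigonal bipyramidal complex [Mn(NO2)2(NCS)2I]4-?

A trigonal bipyramid has two axial and three equatorial sites, which are chemically inequivalent.
Placing the ligands in turn and identifying arrangements related by rotation or reflection leaves 5 distinct geometric isomers.
One of these lacks any improper symmetry element and so occurs as an enantiomeric pair, giving 5 + 1 = 6 stereoisomers in total.

6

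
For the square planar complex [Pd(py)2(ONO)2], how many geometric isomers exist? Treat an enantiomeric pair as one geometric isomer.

In a square planar complex each vertex has one trans partner and two cis neighbours.
The distinct arrangements are (2 in all): py cis; py trans.

2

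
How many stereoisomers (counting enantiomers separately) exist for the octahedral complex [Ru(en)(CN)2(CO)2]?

4

An octahedron has six vertices in three trans pairs; every non-trans pair is cis.
Each en is bidentate and must span two cis positions.
There are 3 geometric isomers: CN trans, CO cis; CN cis, CO cis (chiral); CN cis, CO trans.
One of these lacks any improper symmetry element and so occurs as an enantiomeric pair, giving 3 + 1 = 4 stereoisomers in total.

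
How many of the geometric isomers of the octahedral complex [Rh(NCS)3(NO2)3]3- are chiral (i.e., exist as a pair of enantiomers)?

The six octahedral sites form three mutually perpendicular trans pairs.
There are 2 geometric isomers: NCS mer; NCS fac.
Each arrangement has an internal mirror plane or centre of symmetry, so none is chiral.

0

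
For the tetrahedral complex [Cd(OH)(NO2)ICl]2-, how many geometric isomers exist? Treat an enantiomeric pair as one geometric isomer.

1

In a tetrahedral complex all four positions are equivalent and every pair of ligands is adjacent — there is no cis/trans distinction.
Only one geometric arrangement is possible; it has no improper symmetry element, so it exists as a pair of enantiomers (2 stereoisomers).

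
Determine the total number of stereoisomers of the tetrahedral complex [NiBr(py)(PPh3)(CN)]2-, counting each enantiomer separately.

2

All four vertices of a tetrahedron are equivalent and mutually adjacent, so cis/trans isomerism cannot arise.
Only one geometric arrangement is possible; it has no improper symmetry element, so it exists as a pair of enantiomers (2 stereoisomers).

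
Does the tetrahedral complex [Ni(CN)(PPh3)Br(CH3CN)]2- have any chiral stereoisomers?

yes

In a tetrahedral complex all four positions are equivalent and every pair of ligands is adjacent — there is no cis/trans distinction.
Only one geometric arrangement is possible; it has no improper symmetry element, so it exists as a pair of enantiomers (2 stereoisomers).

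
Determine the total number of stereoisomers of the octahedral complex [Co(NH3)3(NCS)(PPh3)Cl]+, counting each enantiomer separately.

The six octahedral sites form three mutually perpendicular trans pairs.
Working through the distinct placements yields 4 geometric isomers: NH3 mer (3 arrangements); NH3 fac (chiral).
One of these lacks any improper symmetry element and so occurs as an enantiomeric pair, giving 4 + 1 = 5 stereoisomers in total.

5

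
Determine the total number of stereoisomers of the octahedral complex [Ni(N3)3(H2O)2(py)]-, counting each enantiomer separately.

3

The six octahedral sites form three mutually perpendicular trans pairs.
Systematic placement gives 3 geometric isomers: N3 mer, H2O trans; N3 fac, H2O cis; N3 mer, H2O cis.
Each arrangement has an internal mirror plane or centre of symmetry, so none is chiral.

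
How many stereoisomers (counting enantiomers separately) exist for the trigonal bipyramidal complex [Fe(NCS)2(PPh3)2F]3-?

A trigonal bipyramid has two axial and three equatorial sites, which are chemically inequivalent.
Placing the ligands in turn and identifying arrangements related by rotation or reflection leaves 5 distinct geometric isomers.
One of these lacks any improper symmetry element and so occurs as an enantiomeric pair, giving 5 + 1 = 6 stereoisomers in total.

6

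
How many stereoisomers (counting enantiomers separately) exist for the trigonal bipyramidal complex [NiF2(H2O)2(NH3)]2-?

6

In a trigonal bipyramid the two axial positions differ from the three equatorial ones.
Exhaustive case analysis gives 5 geometric isomers.
One of these lacks any improper symmetry element and so occurs as an enantiomeric pair, giving 5 + 1 = 6 stereoisomers in total.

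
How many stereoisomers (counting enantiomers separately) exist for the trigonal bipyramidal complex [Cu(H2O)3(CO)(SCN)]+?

A trigonal bipyramid has two axial and three equatorial sites, which are chemically inequivalent.
There are 4 geometric isomers: CO axial, SCN equatorial; CO axial, SCN axial; CO equatorial, SCN equatorial; CO equatorial, SCN axial.
Each arrangement has an internal mirror plane or centre of symmetry, so none is chiral.

4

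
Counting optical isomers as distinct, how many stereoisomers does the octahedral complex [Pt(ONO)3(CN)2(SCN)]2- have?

3

The six octahedral sites form three mutually perpendicular trans pairs.
The distinct arrangements are (3 in all): ONO mer, CN trans; ONO fac, CN cis; ONO mer, CN cis.
Each arrangement has an internal mirror plane or centre of symmetry, so none is chiral.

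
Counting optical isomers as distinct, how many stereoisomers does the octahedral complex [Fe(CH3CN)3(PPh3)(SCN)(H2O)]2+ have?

The six octahedral sites form three mutually perpendicular trans pairs.
There are 4 geometric isomers: CH3CN mer (3 arrangements); CH3CN fac (chiral).
One of these lacks any improper symmetry element and so occurs as an enantiomeric pair, giving 4 + 1 = 5 stereoisomers in total.

5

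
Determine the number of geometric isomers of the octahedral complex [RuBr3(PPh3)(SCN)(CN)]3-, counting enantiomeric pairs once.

4

In an octahedral complex each vertex has one trans partner and four cis neighbours.
The distinct arrangements are (4 in all): Br mer (3 arrangements); Br fac (chiral).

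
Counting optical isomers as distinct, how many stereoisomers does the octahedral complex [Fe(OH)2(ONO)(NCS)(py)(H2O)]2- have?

The six octahedral sites form three mutually perpendicular trans pairs.
Systematic enumeration (placing each ligand type in turn and discarding arrangements equivalent by rotation or reflection) gives 9 geometric isomers.
Of these, 6 lack any improper symmetry element and so occur as enantiomeric pairs, giving 9 + 6 = 15 stereoisomers in total.

15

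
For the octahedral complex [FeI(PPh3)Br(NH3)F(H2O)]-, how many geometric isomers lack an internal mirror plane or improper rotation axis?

Placing the ligands in turn and identifying arrangements related by rotation or reflection leaves 15 distinct geometric isomers.
Of these, 15 lack any improper symmetry element and so occur as enantiomeric pairs, giving 15 + 15 = 30 stereoisomers in total.

15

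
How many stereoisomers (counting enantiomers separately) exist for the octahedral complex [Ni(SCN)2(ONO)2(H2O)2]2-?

An octahedron has six vertices in three trans pairs; every non-trans pair is cis.
Working through the distinct placements yields 5 geometric isomers: SCN trans, ONO trans, H2O trans; SCN cis, ONO cis, H2O trans; SCN trans, ONO cis, H2O cis; SCN cis, ONO cis, H2O cis (chiral); SCN cis, ONO trans, H2O cis.
One of these lacks any improper symmetry element and so occurs as an enantiomeric pair, giving 5 + 1 = 6 stereoisomers in total.

6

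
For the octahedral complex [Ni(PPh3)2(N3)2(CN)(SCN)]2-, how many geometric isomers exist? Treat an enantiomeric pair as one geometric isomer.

6

In an octahedral complex each vertex has one trans partner and four cis neighbours.
Working through the distinct placements yields 6 geometric isomers: PPh3 cis, N3 cis (3 arrangements, 2 chiral); PPh3 trans, N3 cis; PPh3 cis, N3 trans; PPh3 trans, N3 trans.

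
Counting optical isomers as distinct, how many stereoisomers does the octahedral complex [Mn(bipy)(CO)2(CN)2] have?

An octahedron has six vertices in three trans pairs; every non-trans pair is cis.
Each bipy is bidentate and must span two cis positions.
Systematic placement gives 3 geometric isomers: CO cis, CN trans; CO cis, CN cis (chiral); CO trans, CN cis.
One of these lacks any improper symmetry element and so occurs as an enantiomeric pair, giving 3 + 1 = 4 stereoisomers in total.

4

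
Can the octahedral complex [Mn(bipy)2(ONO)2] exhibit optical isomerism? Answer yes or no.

An octahedron has six vertices in three trans pairs; every non-trans pair is cis.
Each bipy is bidentate and must span two cis positions.
There are 2 geometric isomers: ONO trans; ONO cis (chiral).
One of these lacks any improper symmetry element and so occurs as an enantiomeric pair, giving 2 + 1 = 3 stereoisomers in total.

yes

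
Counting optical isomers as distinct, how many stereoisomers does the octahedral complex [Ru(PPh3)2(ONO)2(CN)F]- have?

8

In an octahedral complex each vertex has one trans partner and four cis neighbours.
There are 6 geometric isomers: PPh3 trans, ONO trans; PPh3 cis, ONO cis (3 arrangements, 2 chiral); PPh3 trans, ONO cis; PPh3 cis, ONO trans.
Of these, 2 lack any improper symmetry element and so occur as enantiomeric pairs, giving 6 + 2 = 8 stereoisomers in total.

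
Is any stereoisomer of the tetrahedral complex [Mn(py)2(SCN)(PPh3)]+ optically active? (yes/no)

In a tetrahedral complex all four positions are equivalent and every pair of ligands is adjacent — there is no cis/trans distinction.
Only one geometric arrangement is possible.

no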